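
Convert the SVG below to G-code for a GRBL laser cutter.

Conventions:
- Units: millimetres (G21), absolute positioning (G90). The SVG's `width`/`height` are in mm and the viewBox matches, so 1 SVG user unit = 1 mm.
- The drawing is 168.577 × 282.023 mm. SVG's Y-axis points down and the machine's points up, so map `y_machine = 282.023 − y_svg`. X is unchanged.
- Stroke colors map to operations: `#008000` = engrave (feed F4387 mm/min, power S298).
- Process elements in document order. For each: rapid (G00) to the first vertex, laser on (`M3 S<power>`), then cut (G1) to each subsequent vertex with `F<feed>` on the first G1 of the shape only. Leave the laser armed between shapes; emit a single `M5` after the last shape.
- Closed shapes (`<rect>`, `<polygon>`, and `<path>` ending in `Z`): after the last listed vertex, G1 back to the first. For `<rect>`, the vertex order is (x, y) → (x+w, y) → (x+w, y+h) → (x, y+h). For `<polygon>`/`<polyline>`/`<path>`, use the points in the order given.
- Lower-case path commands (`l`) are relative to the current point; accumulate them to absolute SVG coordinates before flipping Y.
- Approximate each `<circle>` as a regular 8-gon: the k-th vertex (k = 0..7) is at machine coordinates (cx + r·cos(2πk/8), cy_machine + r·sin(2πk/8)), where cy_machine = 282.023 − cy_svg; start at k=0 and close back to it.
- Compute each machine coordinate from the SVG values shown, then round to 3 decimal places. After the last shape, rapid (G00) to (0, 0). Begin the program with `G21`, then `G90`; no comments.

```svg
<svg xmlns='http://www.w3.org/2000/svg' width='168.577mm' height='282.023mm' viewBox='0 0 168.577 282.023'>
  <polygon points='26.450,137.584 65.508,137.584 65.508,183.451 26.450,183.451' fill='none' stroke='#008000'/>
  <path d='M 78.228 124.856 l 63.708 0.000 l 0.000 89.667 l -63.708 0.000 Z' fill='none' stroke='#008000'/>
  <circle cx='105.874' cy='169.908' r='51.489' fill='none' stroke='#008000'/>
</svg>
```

G21
G90
G00 X26.450 Y144.439
M3 S298
G1 X65.508 Y144.439 F4387
G1 X65.508 Y98.572
G1 X26.450 Y98.572
G1 X26.450 Y144.439
G00 X78.228 Y157.167
M3 S298
G1 X141.936 Y157.167 F4387
G1 X141.936 Y67.500
G1 X78.228 Y67.500
G1 X78.228 Y157.167
G00 X157.363 Y112.115
M3 S298
G1 X142.282 Y148.523 F4387
G1 X105.874 Y163.604
G1 X69.466 Y148.523
G1 X54.385 Y112.115
G1 X69.466 Y75.707
G1 X105.874 Y60.626
G1 X142.282 Y75.707
G1 X157.363 Y112.115
M5
G00 X0.000 Y0.000

Since the viewBox matches the mm dimensions, user units are millimetres directly. The only transform is the Y-flip y_m = 282.023 − y_svg.

Shape 1 is a rectangle drawn with `<polygon>`. Its stroke #008000 means engrave at S298, F4387. After flipping Y the toolpath is (26.450,144.439) → (65.508,144.439) → (65.508,98.572) → (26.450,98.572) → (26.450,144.439), returning to the start.

Shape 2 is a rectangle drawn with `<path>`. Its stroke #008000 means engrave at S298, F4387. After flipping Y the toolpath is (78.228,157.167) → (141.936,157.167) → (141.936,67.500) → (78.228,67.500) → (78.228,157.167), returning to the start.

Shape 3 is a circle drawn with `<circle>`. Its stroke #008000 means engrave at S298, F4387. After flipping Y the toolpath is (157.363,112.115) → (142.282,148.523) → (105.874,163.604) → (69.466,148.523) → (54.385,112.115) → (69.466,75.707) → (105.874,60.626) → (142.282,75.707) → (157.363,112.115), returning to the start.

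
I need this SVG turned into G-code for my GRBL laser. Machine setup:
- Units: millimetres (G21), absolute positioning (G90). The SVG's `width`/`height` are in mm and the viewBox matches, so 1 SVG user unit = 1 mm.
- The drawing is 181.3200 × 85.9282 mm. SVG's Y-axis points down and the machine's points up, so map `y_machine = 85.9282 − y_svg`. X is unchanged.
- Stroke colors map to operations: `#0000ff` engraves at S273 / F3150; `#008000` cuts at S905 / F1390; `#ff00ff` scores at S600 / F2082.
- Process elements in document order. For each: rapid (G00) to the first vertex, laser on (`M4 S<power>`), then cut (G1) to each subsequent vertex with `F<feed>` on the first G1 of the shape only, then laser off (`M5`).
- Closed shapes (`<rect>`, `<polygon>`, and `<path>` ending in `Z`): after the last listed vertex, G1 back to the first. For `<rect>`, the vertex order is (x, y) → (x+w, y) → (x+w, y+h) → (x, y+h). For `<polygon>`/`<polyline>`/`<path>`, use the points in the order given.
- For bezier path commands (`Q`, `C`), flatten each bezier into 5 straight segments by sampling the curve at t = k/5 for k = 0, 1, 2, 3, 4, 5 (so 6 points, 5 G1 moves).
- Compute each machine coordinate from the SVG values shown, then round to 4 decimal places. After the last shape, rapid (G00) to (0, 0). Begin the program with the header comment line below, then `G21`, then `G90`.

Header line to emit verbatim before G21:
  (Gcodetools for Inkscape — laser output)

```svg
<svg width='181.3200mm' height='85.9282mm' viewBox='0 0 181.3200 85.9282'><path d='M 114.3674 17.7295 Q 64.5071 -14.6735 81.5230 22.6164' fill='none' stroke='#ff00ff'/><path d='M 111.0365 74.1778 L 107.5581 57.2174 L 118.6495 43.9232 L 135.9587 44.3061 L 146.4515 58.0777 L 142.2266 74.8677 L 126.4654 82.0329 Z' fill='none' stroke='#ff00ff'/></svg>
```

(Gcodetools for Inkscape — laser output)
G21
G90
G00 X114.3674 Y68.1987
M4 S600
G1 X97.0983 Y78.3722 F2082
G1 X85.1794 Y82.9702
G1 X78.6105 Y81.9929
G1 X77.3917 Y75.4400
G1 X81.5230 Y63.3118
M5
G00 X111.0365 Y11.7504
M4 S600
G1 X107.5581 Y28.7108 F2082
G1 X118.6495 Y42.0050
G1 X135.9587 Y41.6221
G1 X146.4515 Y27.8505
G1 X142.2266 Y11.0605
G1 X126.4654 Y3.8953
G1 X111.0365 Y11.7504
M5
G00 X0.0000 Y0.0000

Since the viewBox matches the mm dimensions, user units are millimetres directly. The only transform is the Y-flip y_m = 85.9282 − y_svg.

Shape 1 is a quadratic bezier drawn with `<path>`. Its stroke #ff00ff means score at S600, F2082. After flipping Y the toolpath is (114.3674,68.1987) → (97.0983,78.3722) → (85.1794,82.9702) → (78.6105,81.9929) → (77.3917,75.4400) → (81.5230,63.3118).

Shape 2 is a regular polygon drawn with `<path>`. Its stroke #ff00ff means score at S600, F2082. After flipping Y the toolpath is (111.0365,11.7504) → (107.5581,28.7108) → (118.6495,42.0050) → (135.9587,41.6221) → (146.4515,27.8505) → (142.2266,11.0605) → (126.4654,3.8953) → (111.0365,11.7504), returning to the start.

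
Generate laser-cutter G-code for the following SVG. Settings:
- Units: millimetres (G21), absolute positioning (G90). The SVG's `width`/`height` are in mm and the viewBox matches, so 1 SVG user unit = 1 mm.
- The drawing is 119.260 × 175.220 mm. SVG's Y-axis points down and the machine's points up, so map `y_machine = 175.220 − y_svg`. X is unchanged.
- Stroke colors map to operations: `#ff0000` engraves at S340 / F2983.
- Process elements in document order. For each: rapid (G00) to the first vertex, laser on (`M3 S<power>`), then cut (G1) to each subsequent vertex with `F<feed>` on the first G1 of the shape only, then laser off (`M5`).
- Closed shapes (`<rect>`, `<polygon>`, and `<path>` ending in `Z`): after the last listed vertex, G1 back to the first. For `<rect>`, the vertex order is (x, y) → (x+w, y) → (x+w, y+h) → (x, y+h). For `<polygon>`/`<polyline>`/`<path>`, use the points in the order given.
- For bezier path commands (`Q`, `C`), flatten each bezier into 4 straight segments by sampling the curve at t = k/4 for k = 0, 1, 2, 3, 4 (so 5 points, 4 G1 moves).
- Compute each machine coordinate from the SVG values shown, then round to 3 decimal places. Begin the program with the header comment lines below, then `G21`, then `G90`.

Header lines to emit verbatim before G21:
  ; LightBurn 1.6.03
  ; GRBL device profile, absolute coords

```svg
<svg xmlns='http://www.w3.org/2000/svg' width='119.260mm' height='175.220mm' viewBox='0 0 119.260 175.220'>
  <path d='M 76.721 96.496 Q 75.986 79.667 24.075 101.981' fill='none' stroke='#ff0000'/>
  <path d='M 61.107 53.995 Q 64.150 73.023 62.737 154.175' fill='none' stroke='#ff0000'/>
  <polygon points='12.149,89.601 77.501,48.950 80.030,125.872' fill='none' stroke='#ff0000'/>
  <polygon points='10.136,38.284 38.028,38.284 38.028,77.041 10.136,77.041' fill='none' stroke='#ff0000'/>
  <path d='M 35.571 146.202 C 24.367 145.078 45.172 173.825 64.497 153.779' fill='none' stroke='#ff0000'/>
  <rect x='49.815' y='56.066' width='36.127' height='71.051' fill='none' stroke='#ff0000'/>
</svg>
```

1 u = 1 mm; y_m = 175.220 − y.

[1] `<path>` quadratic bezier, #ff0000→engrave S340 F2983: (76.721,78.724) → (73.155,84.692) → (63.192,85.767) → (46.832,81.950) → (24.075,73.239)

[2] `<path>` quadratic bezier, #ff0000→engrave S340 F2983: (61.107,121.225) → (62.350,107.828) → (63.036,86.666) → (63.165,57.738) → (62.737,21.045)

[3] `<polygon>` regular polygon, #ff0000→engrave S340 F2983: (12.149,85.619) → (77.501,126.270) → (80.030,49.348) → (12.149,85.619) (closed)

[4] `<polygon>` rectangle, #ff0000→engrave S340 F2983: (10.136,136.936) → (38.028,136.936) → (38.028,98.179) → (10.136,98.179) → (10.136,136.936) (closed)

[5] `<path>` cubic bezier, #ff0000→engrave S340 F2983: (35.571,29.018) → (32.646,25.489) → (38.586,18.134) → (50.249,14.326) → (64.497,21.441)

[6] `<rect>` rectangle, #ff0000→engrave S340 F2983: (49.815,119.154) → (85.942,119.154) → (85.942,48.103) → (49.815,48.103) → (49.815,119.154) (closed)

; LightBurn 1.6.03
; GRBL device profile, absolute coords
G21
G90
G00 X76.721 Y78.724
M3 S340
G1 X73.155 Y84.692 F2983
G1 X63.192 Y85.767
G1 X46.832 Y81.950
G1 X24.075 Y73.239
M5
G00 X61.107 Y121.225
M3 S340
G1 X62.350 Y107.828 F2983
G1 X63.036 Y86.666
G1 X63.165 Y57.738
G1 X62.737 Y21.045
M5
G00 X12.149 Y85.619
M3 S340
G1 X77.501 Y126.270 F2983
G1 X80.030 Y49.348
G1 X12.149 Y85.619
M5
G00 X10.136 Y136.936
M3 S340
G1 X38.028 Y136.936 F2983
G1 X38.028 Y98.179
G1 X10.136 Y98.179
G1 X10.136 Y136.936
M5
G00 X35.571 Y29.018
M3 S340
G1 X32.646 Y25.489 F2983
G1 X38.586 Y18.134
G1 X50.249 Y14.326
G1 X64.497 Y21.441
M5
G00 X49.815 Y119.154
M3 S340
G1 X85.942 Y119.154 F2983
G1 X85.942 Y48.103
G1 X49.815 Y48.103
G1 X49.815 Y119.154
M5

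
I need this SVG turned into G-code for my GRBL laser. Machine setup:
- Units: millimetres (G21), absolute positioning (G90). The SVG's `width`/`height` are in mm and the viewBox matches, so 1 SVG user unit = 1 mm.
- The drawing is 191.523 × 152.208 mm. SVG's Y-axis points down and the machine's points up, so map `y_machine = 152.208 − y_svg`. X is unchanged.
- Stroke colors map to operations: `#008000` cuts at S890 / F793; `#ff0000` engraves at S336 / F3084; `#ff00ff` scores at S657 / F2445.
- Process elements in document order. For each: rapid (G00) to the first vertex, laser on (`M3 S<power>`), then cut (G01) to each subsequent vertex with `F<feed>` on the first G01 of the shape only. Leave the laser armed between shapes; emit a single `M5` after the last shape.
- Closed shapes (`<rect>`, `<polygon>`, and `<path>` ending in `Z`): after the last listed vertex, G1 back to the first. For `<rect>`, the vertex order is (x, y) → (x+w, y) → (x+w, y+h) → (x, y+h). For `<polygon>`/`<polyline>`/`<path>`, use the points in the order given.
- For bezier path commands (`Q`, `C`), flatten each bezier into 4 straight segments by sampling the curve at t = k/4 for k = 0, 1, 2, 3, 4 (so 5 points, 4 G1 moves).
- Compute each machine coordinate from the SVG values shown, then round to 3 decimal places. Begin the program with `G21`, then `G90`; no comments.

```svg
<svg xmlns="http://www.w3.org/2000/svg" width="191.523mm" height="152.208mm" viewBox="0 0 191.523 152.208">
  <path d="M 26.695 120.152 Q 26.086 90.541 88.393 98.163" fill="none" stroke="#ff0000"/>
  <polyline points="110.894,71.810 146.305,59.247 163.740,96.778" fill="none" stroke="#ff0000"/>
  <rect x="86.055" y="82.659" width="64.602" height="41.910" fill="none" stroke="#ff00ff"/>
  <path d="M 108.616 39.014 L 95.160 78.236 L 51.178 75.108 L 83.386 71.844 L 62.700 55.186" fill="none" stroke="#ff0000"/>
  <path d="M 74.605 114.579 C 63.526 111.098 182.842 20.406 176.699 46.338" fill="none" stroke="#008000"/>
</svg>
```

G21
G90
G00 X26.695 Y32.056
M3 S336
G01 X30.323 Y44.534 F3084
G01 X41.815 Y52.359
G01 X61.172 Y55.529
G01 X88.393 Y54.045
G00 X110.894 Y80.398
M3 S336
G01 X146.305 Y92.961 F3084
G01 X163.740 Y55.430
G00 X86.055 Y69.549
M3 S657
G01 X150.657 Y69.549 F2445
G01 X150.657 Y27.639
G01 X86.055 Y27.639
G01 X86.055 Y69.549
G00 X108.616 Y113.194
M3 S336
G01 X95.160 Y73.972 F3084
G01 X51.178 Y77.100
G01 X83.386 Y80.364
G01 X62.700 Y97.022
G00 X74.605 Y37.629
M3 S890
G01 X86.747 Y53.407 F793
G01 X123.801 Y82.779
G01 X161.780 Y106.637
G01 X176.699 Y105.870
M5

1 u = 1 mm; y_m = 152.208 − y.

[1] `<path>` quadratic bezier, #ff0000→engrave S336 F3084: (26.695,32.056) → (30.323,44.534) → (41.815,52.359) → (61.172,55.529) → (88.393,54.045)

[2] `<polyline>` open polyline, #ff0000→engrave S336 F3084: (110.894,80.398) → (146.305,92.961) → (163.740,55.430)

[3] `<rect>` rectangle, #ff00ff→score S657 F2445: (86.055,69.549) → (150.657,69.549) → (150.657,27.639) → (86.055,27.639) → (86.055,69.549) (closed)

[4] `<path>` open polyline, #ff0000→engrave S336 F3084: (108.616,113.194) → (95.160,73.972) → (51.178,77.100) → (83.386,80.364) → (62.700,97.022)

[5] `<path>` cubic bezier, #008000→cut S890 F793: (74.605,37.629) → (86.747,53.407) → (123.801,82.779) → (161.780,106.637) → (176.699,105.870)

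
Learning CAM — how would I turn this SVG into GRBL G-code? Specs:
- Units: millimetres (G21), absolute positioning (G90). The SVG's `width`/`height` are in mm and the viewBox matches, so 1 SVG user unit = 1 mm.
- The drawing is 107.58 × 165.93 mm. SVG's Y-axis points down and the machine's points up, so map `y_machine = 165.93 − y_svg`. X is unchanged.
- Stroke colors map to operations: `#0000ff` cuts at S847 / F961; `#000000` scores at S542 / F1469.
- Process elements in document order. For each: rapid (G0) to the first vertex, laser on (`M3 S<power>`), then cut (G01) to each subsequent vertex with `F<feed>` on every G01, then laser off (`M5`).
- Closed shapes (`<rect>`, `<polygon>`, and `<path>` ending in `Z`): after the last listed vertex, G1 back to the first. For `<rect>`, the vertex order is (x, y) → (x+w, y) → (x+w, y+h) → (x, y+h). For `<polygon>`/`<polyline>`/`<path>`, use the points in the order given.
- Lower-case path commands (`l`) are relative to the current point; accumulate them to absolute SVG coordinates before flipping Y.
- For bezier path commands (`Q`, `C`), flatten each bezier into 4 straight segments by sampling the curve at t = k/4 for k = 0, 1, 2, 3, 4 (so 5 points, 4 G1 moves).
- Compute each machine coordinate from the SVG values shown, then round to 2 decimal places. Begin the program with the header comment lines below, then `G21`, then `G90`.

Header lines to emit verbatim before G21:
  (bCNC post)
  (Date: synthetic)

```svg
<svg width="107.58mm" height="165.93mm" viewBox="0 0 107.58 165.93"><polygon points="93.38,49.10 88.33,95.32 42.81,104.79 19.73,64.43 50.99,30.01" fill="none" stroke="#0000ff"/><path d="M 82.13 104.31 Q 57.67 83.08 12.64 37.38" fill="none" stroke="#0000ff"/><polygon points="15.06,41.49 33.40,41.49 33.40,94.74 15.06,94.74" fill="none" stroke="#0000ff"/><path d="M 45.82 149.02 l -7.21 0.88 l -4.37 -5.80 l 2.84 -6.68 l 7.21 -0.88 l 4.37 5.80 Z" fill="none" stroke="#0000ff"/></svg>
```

Since the viewBox matches the mm dimensions, user units are millimetres directly. The only transform is the Y-flip y_m = 165.93 − y_svg.

Shape 1 is a regular polygon drawn with `<polygon>`. Its stroke #0000ff means cut at S847, F961. After flipping Y the toolpath is (93.38,116.83) → (88.33,70.61) → (42.81,61.14) → (19.73,101.50) → (50.99,135.92) → (93.38,116.83), returning to the start.

Shape 2 is a quadratic bezier drawn with `<path>`. Its stroke #0000ff means cut at S847, F961. After flipping Y the toolpath is (82.13,61.62) → (68.61,73.76) → (52.53,88.97) → (33.87,107.23) → (12.64,128.55).

Shape 3 is a rectangle drawn with `<polygon>`. Its stroke #0000ff means cut at S847, F961. After flipping Y the toolpath is (15.06,124.44) → (33.40,124.44) → (33.40,71.19) → (15.06,71.19) → (15.06,124.44), returning to the start.

Shape 4 is a regular polygon drawn with `<path>`. Its stroke #0000ff means cut at S847, F961. After flipping Y the toolpath is (45.82,16.91) → (38.61,16.03) → (34.24,21.83) → (37.08,28.51) → (44.29,29.39) → (48.66,23.59) → (45.82,16.91), returning to the start.

(bCNC post)
(Date: synthetic)
G21
G90
G0 X93.38 Y116.83
M3 S847
G01 X88.33 Y70.61 F961
G01 X42.81 Y61.14 F961
G01 X19.73 Y101.50 F961
G01 X50.99 Y135.92 F961
G01 X93.38 Y116.83 F961
M5
G0 X82.13 Y61.62
M3 S847
G01 X68.61 Y73.76 F961
G01 X52.53 Y88.97 F961
G01 X33.87 Y107.23 F961
G01 X12.64 Y128.55 F961
M5
G0 X15.06 Y124.44
M3 S847
G01 X33.40 Y124.44 F961
G01 X33.40 Y71.19 F961
G01 X15.06 Y71.19 F961
G01 X15.06 Y124.44 F961
M5
G0 X45.82 Y16.91
M3 S847
G01 X38.61 Y16.03 F961
G01 X34.24 Y21.83 F961
G01 X37.08 Y28.51 F961
G01 X44.29 Y29.39 F961
G01 X48.66 Y23.59 F961
G01 X45.82 Y16.91 F961
M5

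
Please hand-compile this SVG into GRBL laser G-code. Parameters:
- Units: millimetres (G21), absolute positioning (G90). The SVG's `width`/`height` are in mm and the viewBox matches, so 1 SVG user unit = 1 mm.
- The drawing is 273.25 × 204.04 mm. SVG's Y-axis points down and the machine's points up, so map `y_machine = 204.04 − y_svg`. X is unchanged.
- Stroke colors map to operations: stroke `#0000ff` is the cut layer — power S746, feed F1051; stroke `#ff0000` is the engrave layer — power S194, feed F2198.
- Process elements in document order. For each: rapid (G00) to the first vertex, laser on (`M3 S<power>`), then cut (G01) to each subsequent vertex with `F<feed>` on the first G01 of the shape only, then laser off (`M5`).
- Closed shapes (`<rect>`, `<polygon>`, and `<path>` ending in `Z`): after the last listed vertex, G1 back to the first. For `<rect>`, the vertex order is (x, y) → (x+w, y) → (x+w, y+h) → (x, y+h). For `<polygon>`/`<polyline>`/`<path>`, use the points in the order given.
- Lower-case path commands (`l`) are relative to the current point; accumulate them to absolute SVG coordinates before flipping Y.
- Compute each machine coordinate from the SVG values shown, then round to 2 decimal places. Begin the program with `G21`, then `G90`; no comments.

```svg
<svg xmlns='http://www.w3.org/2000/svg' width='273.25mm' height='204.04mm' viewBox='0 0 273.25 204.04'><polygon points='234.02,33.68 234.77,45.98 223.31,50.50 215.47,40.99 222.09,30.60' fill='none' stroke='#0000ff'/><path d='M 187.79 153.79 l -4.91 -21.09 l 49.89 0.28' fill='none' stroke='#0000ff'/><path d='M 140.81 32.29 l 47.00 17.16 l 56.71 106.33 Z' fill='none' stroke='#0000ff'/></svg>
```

1 u = 1 mm; y_m = 204.04 − y.

[1] `<polygon>` regular polygon, #0000ff→cut S746 F1051: (234.02,170.36) → (234.77,158.06) → (223.31,153.54) → (215.47,163.05) → (222.09,173.44) → (234.02,170.36) (closed)

[2] `<path>` open polyline, #0000ff→cut S746 F1051: (187.79,50.25) → (182.88,71.34) → (232.77,71.06)

[3] `<path>` closed polygon, #0000ff→cut S746 F1051: (140.81,171.75) → (187.81,154.59) → (244.52,48.26) → (140.81,171.75) (closed)

G21
G90
G00 X234.02 Y170.36
M3 S746
G01 X234.77 Y158.06 F1051
G01 X223.31 Y153.54
G01 X215.47 Y163.05
G01 X222.09 Y173.44
G01 X234.02 Y170.36
M5
G00 X187.79 Y50.25
M3 S746
G01 X182.88 Y71.34 F1051
G01 X232.77 Y71.06
M5
G00 X140.81 Y171.75
M3 S746
G01 X187.81 Y154.59 F1051
G01 X244.52 Y48.26
G01 X140.81 Y171.75
M5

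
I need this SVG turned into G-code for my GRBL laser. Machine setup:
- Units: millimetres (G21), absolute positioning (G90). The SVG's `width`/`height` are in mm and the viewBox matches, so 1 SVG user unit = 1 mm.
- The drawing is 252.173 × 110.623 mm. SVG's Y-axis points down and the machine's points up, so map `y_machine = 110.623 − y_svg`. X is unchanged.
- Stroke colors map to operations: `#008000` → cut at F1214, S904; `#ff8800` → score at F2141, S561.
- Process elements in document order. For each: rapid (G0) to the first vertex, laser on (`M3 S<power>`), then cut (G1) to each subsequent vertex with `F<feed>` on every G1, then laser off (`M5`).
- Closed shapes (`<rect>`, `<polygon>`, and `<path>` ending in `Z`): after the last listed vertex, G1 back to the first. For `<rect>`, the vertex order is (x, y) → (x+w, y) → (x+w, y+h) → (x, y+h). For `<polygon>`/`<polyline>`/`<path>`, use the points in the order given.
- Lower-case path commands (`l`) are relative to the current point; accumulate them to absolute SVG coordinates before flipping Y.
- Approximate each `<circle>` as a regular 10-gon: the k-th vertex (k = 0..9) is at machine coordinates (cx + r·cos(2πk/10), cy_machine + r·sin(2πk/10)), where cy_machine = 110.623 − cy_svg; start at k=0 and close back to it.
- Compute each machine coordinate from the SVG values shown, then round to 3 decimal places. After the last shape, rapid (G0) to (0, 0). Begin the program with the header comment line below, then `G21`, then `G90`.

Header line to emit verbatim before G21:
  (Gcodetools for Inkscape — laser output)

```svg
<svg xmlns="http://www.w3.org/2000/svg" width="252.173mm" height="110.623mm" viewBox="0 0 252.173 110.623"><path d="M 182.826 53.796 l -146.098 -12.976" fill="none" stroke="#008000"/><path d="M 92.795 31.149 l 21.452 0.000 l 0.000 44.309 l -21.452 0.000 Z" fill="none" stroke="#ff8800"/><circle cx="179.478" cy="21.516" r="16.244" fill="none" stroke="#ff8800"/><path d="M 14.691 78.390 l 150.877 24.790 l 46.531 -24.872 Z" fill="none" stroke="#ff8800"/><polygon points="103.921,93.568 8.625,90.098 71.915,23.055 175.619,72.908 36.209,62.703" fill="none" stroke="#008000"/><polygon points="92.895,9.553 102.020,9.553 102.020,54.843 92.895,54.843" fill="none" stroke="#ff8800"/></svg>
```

1 u = 1 mm; y_m = 110.623 − y.

[1] `<path>` line segment, #008000→cut S904 F1214: (182.826,56.827) → (36.728,69.803)

[2] `<path>` rectangle, #ff8800→score S561 F2141: (92.795,79.474) → (114.247,79.474) → (114.247,35.165) → (92.795,35.165) → (92.795,79.474) (closed)

[3] `<circle>` circle, #ff8800→score S561 F2141: (195.722,89.107) → (192.620,98.655) → (184.498,104.556) → (174.458,104.556) → (166.336,98.655) → (163.234,89.107) → (166.336,79.559) → (174.458,73.658) → (184.498,73.658) → (192.620,79.559) → (195.722,89.107) (closed)

[4] `<path>` closed polygon, #ff8800→score S561 F2141: (14.691,32.233) → (165.568,7.443) → (212.099,32.315) → (14.691,32.233) (closed)

[5] `<polygon>` closed polygon, #008000→cut S904 F1214: (103.921,17.055) → (8.625,20.525) → (71.915,87.568) → (175.619,37.715) → (36.209,47.920) → (103.921,17.055) (closed)

[6] `<polygon>` rectangle, #ff8800→score S561 F2141: (92.895,101.070) → (102.020,101.070) → (102.020,55.780) → (92.895,55.780) → (92.895,101.070) (closed)

(Gcodetools for Inkscape — laser output)
G21
G90
G0 X182.826 Y56.827
M3 S904
G1 X36.728 Y69.803 F1214
M5
G0 X92.795 Y79.474
M3 S561
G1 X114.247 Y79.474 F2141
G1 X114.247 Y35.165 F2141
G1 X92.795 Y35.165 F2141
G1 X92.795 Y79.474 F2141
M5
G0 X195.722 Y89.107
M3 S561
G1 X192.620 Y98.655 F2141
G1 X184.498 Y104.556 F2141
G1 X174.458 Y104.556 F2141
G1 X166.336 Y98.655 F2141
G1 X163.234 Y89.107 F2141
G1 X166.336 Y79.559 F2141
G1 X174.458 Y73.658 F2141
G1 X184.498 Y73.658 F2141
G1 X192.620 Y79.559 F2141
G1 X195.722 Y89.107 F2141
M5
G0 X14.691 Y32.233
M3 S561
G1 X165.568 Y7.443 F2141
G1 X212.099 Y32.315 F2141
G1 X14.691 Y32.233 F2141
M5
G0 X103.921 Y17.055
M3 S904
G1 X8.625 Y20.525 F1214
G1 X71.915 Y87.568 F1214
G1 X175.619 Y37.715 F1214
G1 X36.209 Y47.920 F1214
G1 X103.921 Y17.055 F1214
M5
G0 X92.895 Y101.070
M3 S561
G1 X102.020 Y101.070 F2141
G1 X102.020 Y55.780 F2141
G1 X92.895 Y55.780 F2141
G1 X92.895 Y101.070 F2141
M5
G0 X0.000 Y0.000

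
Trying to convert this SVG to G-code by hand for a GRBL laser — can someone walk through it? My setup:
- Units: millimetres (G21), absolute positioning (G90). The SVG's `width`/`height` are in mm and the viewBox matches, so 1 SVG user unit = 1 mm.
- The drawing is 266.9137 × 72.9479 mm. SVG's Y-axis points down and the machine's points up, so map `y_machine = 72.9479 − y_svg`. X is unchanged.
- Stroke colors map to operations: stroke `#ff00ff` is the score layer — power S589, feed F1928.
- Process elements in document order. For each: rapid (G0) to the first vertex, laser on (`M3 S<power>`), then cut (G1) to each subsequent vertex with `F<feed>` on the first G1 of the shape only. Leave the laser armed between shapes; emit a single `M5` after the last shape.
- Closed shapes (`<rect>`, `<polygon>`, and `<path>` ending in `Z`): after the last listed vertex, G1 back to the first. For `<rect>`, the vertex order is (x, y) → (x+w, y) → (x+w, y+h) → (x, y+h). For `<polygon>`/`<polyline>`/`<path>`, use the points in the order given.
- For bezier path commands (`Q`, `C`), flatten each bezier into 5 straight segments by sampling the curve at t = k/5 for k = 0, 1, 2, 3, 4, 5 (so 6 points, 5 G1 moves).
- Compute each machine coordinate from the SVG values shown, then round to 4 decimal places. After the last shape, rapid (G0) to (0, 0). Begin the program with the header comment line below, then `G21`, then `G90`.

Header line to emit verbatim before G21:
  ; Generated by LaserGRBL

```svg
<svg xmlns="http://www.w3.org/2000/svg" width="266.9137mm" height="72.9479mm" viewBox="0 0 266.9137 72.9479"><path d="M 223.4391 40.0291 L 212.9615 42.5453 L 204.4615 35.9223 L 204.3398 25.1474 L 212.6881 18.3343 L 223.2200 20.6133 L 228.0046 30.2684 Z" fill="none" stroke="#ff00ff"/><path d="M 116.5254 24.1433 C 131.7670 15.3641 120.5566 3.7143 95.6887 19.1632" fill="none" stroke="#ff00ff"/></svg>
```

; Generated by LaserGRBL
G21
G90
G0 X223.4391 Y32.9188
M3 S589
G1 X212.9615 Y30.4026 F1928
G1 X204.4615 Y37.0256
G1 X204.3398 Y47.8005
G1 X212.6881 Y54.6136
G1 X223.2200 Y52.3346
G1 X228.0046 Y42.6795
G1 X223.4391 Y32.9188
G0 X116.5254 Y48.8046
M3 S589
G1 X122.5985 Y54.1768 F1928
G1 X122.9372 Y58.7995
G1 X118.1557 Y61.2340
G1 X108.8682 Y60.0420
G1 X95.6887 Y53.7847
M5
G0 X0.0000 Y0.0000

1 u = 1 mm; y_m = 72.9479 − y.

[1] `<path>` regular polygon, #ff00ff→score S589 F1928: (223.4391,32.9188) → (212.9615,30.4026) → (204.4615,37.0256) → (204.3398,47.8005) → (212.6881,54.6136) → (223.2200,52.3346) → (228.0046,42.6795) → (223.4391,32.9188) (closed)

[2] `<path>` cubic bezier, #ff00ff→score S589 F1928: (116.5254,48.8046) → (122.5985,54.1768) → (122.9372,58.7995) → (118.1557,61.2340) → (108.8682,60.0420) → (95.6887,53.7847)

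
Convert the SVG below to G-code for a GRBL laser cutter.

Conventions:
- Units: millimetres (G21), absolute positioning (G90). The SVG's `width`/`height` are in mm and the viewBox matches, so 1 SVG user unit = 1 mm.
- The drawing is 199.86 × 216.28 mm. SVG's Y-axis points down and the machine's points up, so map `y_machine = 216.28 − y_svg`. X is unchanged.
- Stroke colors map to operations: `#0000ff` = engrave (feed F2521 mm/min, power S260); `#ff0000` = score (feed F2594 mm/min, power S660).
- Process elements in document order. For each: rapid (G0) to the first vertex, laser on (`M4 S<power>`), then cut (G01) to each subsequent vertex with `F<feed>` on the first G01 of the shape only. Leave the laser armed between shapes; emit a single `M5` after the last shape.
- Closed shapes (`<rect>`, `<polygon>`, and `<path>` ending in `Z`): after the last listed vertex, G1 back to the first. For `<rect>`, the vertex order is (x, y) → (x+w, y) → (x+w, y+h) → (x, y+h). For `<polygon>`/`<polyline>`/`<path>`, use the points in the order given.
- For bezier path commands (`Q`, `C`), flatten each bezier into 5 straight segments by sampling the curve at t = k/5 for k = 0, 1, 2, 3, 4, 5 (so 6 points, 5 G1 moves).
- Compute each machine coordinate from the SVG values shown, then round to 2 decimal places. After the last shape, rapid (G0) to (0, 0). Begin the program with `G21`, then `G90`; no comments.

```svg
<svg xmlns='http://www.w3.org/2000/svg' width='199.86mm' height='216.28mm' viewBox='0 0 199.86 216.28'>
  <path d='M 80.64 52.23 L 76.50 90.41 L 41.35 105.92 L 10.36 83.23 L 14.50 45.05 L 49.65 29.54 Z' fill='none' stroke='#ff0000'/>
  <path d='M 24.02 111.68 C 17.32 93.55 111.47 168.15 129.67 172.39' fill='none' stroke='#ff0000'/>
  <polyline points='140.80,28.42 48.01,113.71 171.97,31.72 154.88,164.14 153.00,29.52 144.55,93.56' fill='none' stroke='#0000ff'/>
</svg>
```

G21
G90
G0 X80.64 Y164.05
M4 S660
G01 X76.50 Y125.87 F2594
G01 X41.35 Y110.36
G01 X10.36 Y133.05
G01 X14.50 Y171.23
G01 X49.65 Y186.74
G01 X80.64 Y164.05
G0 X24.02 Y104.60
M4 S660
G01 X30.69 Y105.66 F2594
G01 X53.07 Y92.28
G01 X82.69 Y72.31
G01 X111.05 Y53.57
G01 X129.67 Y43.89
G0 X140.80 Y187.86
M4 S260
G01 X48.01 Y102.57 F2521
G01 X171.97 Y184.56
G01 X154.88 Y52.14
G01 X153.00 Y186.76
G01 X144.55 Y122.72
M5
G0 X0.00 Y0.00

viewBox `0 0 199.86 216.28` with mm width/height → 1 unit = 1 mm. Flip: y_m = 216.28 − y_svg.

**Shape 1** — `<path>` regular polygon, stroke `#ff0000` → score (S660, F2594). Machine vertices: (80.64,164.05) → (76.50,125.87) → (41.35,110.36) → (10.36,133.05) → (14.50,171.23) → (49.65,186.74) → (80.64,164.05). Closed: final G1 returns to the first vertex.

**Shape 2** — `<path>` cubic bezier, stroke `#ff0000` → score (S660, F2594). Control points (SVG): P0=(24.02,111.68), P1=(17.32,93.55), P2=(111.47,168.15), P3=(129.67,172.39); sampled at t=k/5. Machine vertices: (24.02,104.60) → (30.69,105.66) → (53.07,92.28) → (82.69,72.31) → (111.05,53.57) → (129.67,43.89). Open path.

**Shape 3** — `<polyline>` open polyline, stroke `#0000ff` → engrave (S260, F2521). Machine vertices: (140.80,187.86) → (48.01,102.57) → (171.97,184.56) → (154.88,52.14) → (153.00,186.76) → (144.55,122.72). Open path.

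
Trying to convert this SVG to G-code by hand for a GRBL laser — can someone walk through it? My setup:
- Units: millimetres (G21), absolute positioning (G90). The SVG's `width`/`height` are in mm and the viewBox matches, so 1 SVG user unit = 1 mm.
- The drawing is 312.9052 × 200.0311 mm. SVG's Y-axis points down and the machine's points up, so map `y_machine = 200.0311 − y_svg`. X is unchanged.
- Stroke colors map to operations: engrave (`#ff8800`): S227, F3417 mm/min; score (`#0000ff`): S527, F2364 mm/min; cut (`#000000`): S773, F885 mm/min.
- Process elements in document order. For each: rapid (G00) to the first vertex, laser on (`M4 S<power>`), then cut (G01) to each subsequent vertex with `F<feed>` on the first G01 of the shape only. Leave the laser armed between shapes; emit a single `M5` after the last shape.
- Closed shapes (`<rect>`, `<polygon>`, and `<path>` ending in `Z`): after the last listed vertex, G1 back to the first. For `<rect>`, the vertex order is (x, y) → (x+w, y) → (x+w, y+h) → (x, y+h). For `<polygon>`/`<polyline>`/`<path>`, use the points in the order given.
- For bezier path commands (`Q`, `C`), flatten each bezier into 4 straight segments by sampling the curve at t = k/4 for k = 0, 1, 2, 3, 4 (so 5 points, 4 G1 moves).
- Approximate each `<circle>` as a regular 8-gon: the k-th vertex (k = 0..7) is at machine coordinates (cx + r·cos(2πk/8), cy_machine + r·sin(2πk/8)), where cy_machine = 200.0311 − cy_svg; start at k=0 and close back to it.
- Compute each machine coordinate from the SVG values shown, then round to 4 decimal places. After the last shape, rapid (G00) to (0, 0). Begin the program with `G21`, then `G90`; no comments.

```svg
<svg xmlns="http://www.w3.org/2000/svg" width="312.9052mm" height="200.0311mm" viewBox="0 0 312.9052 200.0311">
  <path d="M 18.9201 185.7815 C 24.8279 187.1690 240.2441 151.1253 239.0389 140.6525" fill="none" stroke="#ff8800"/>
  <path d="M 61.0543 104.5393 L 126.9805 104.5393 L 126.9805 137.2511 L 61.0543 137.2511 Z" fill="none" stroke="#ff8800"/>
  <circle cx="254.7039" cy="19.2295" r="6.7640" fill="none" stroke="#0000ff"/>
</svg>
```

G21
G90
G00 X18.9201 Y14.2496
M4 S227
G01 X55.9755 Y19.2429 F3417
G01 X131.6469 Y32.3665
G01 X205.9846 Y47.7139
G01 X239.0389 Y59.3786
G00 X61.0543 Y95.4918
M4 S227
G01 X126.9805 Y95.4918 F3417
G01 X126.9805 Y62.7800
G01 X61.0543 Y62.7800
G01 X61.0543 Y95.4918
G00 X261.4679 Y180.8016
M4 S527
G01 X259.4868 Y185.5845 F2364
G01 X254.7039 Y187.5656
G01 X249.9210 Y185.5845
G01 X247.9399 Y180.8016
G01 X249.9210 Y176.0187
G01 X254.7039 Y174.0376
G01 X259.4868 Y176.0187
G01 X261.4679 Y180.8016
M5
G00 X0.0000 Y0.0000

Since the viewBox matches the mm dimensions, user units are millimetres directly. The only transform is the Y-flip y_m = 200.0311 − y_svg.

Shape 1 is a cubic bezier drawn with `<path>`. Its stroke #ff8800 means engrave at S227, F3417. After flipping Y the toolpath is (18.9201,14.2496) → (55.9755,19.2429) → (131.6469,32.3665) → (205.9846,47.7139) → (239.0389,59.3786).

Shape 2 is a rectangle drawn with `<path>`. Its stroke #ff8800 means engrave at S227, F3417. After flipping Y the toolpath is (61.0543,95.4918) → (126.9805,95.4918) → (126.9805,62.7800) → (61.0543,62.7800) → (61.0543,95.4918), returning to the start.

Shape 3 is a circle drawn with `<circle>`. Its stroke #0000ff means score at S527, F2364. After flipping Y the toolpath is (261.4679,180.8016) → (259.4868,185.5845) → (254.7039,187.5656) → (249.9210,185.5845) → (247.9399,180.8016) → (249.9210,176.0187) → (254.7039,174.0376) → (259.4868,176.0187) → (261.4679,180.8016), returning to the start.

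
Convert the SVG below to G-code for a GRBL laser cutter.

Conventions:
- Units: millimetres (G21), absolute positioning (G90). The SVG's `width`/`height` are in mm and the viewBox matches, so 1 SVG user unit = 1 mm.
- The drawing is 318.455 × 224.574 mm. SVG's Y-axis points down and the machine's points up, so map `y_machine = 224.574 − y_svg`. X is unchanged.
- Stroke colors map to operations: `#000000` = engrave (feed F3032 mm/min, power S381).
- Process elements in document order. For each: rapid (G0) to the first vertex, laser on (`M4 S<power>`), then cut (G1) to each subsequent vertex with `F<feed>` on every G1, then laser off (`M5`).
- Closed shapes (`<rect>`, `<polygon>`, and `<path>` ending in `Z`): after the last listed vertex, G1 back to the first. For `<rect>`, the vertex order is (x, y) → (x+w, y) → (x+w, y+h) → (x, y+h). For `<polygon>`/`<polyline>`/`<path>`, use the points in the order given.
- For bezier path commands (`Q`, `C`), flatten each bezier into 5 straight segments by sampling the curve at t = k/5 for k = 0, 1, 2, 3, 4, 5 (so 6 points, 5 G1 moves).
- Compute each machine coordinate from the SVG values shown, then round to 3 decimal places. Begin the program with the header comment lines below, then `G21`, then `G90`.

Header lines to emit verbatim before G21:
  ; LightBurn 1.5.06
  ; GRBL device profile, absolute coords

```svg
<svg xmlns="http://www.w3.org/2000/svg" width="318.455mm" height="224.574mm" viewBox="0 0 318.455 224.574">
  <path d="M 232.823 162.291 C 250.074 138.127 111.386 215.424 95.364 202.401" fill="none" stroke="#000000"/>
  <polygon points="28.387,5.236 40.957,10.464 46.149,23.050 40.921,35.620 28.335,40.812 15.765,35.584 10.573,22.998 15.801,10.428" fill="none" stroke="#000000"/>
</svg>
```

; LightBurn 1.5.06
; GRBL device profile, absolute coords
G21
G90
G0 X232.823 Y62.283
M4 S381
G1 X226.690 Y66.140 F3032
G1 X196.504 Y54.853 F3032
G1 X155.639 Y37.625 F3032
G1 X117.468 Y23.663 F3032
G1 X95.364 Y22.173 F3032
M5
G0 X28.387 Y219.338
M4 S381
G1 X40.957 Y214.110 F3032
G1 X46.149 Y201.524 F3032
G1 X40.921 Y188.954 F3032
G1 X28.335 Y183.762 F3032
G1 X15.765 Y188.990 F3032
G1 X10.573 Y201.576 F3032
G1 X15.801 Y214.146 F3032
G1 X28.387 Y219.338 F3032
M5

1 u = 1 mm; y_m = 224.574 − y.

[1] `<path>` cubic bezier, #000000→engrave S381 F3032: (232.823,62.283) → (226.690,66.140) → (196.504,54.853) → (155.639,37.625) → (117.468,23.663) → (95.364,22.173)

[2] `<polygon>` regular polygon, #000000→engrave S381 F3032: (28.387,219.338) → (40.957,214.110) → (46.149,201.524) → (40.921,188.954) → (28.335,183.762) → (15.765,188.990) → (10.573,201.576) → (15.801,214.146) → (28.387,219.338) (closed)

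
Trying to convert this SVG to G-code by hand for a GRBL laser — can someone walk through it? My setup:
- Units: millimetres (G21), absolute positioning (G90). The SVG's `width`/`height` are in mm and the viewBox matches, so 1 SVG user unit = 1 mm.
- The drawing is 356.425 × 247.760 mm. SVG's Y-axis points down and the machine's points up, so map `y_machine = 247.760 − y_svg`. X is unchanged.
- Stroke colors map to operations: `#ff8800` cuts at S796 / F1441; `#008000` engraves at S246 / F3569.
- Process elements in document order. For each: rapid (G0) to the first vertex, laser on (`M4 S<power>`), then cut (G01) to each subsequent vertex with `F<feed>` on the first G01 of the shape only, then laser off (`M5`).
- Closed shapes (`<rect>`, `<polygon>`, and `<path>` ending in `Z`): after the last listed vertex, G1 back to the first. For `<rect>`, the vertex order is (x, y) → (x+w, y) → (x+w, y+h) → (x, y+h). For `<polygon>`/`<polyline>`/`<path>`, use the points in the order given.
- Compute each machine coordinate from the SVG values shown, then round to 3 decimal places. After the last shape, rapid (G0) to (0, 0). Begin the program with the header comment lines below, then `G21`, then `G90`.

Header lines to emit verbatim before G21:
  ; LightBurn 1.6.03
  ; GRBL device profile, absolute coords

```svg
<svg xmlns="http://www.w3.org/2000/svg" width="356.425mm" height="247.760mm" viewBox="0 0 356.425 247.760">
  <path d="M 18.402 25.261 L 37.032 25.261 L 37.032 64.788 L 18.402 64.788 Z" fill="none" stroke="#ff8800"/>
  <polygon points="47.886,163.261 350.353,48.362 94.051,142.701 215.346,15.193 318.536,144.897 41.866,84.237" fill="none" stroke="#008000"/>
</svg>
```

1 u = 1 mm; y_m = 247.760 − y.

[1] `<path>` rectangle, #ff8800→cut S796 F1441: (18.402,222.499) → (37.032,222.499) → (37.032,182.972) → (18.402,182.972) → (18.402,222.499) (closed)

[2] `<polygon>` closed polygon, #008000→engrave S246 F3569: (47.886,84.499) → (350.353,199.398) → (94.051,105.059) → (215.346,232.567) → (318.536,102.863) → (41.866,163.523) → (47.886,84.499) (closed)

; LightBurn 1.6.03
; GRBL device profile, absolute coords
G21
G90
G0 X18.402 Y222.499
M4 S796
G01 X37.032 Y222.499 F1441
G01 X37.032 Y182.972
G01 X18.402 Y182.972
G01 X18.402 Y222.499
M5
G0 X47.886 Y84.499
M4 S246
G01 X350.353 Y199.398 F3569
G01 X94.051 Y105.059
G01 X215.346 Y232.567
G01 X318.536 Y102.863
G01 X41.866 Y163.523
G01 X47.886 Y84.499
M5
G0 X0.000 Y0.000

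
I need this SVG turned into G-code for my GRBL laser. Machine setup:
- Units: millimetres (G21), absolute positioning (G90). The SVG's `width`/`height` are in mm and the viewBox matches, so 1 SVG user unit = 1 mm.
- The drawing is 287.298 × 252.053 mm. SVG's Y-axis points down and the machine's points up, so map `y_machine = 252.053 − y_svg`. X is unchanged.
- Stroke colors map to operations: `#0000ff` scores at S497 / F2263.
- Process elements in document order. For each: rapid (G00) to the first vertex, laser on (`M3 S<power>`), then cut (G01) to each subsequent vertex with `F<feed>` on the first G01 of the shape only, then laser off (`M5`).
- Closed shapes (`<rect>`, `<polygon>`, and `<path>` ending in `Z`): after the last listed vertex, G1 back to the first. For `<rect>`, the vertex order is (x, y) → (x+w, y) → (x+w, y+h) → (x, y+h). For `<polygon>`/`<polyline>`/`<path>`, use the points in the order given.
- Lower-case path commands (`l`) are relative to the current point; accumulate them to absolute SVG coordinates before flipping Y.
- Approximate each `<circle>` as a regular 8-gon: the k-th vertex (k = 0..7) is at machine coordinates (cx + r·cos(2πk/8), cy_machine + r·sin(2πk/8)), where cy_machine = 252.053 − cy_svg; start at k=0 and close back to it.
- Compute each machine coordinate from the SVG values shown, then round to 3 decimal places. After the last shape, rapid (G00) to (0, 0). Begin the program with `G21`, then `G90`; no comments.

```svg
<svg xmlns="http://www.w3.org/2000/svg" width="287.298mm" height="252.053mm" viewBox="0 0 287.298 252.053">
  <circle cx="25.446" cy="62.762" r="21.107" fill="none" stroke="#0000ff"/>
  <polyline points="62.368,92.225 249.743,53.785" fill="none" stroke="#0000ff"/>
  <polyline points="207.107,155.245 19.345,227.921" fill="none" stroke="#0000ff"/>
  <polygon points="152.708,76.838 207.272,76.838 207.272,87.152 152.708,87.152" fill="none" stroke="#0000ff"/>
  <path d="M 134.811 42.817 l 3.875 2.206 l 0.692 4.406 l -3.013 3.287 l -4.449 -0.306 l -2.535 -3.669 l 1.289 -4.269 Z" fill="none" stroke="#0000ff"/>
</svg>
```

G21
G90
G00 X46.553 Y189.291
M3 S497
G01 X40.371 Y204.216 F2263
G01 X25.446 Y210.398
G01 X10.521 Y204.216
G01 X4.339 Y189.291
G01 X10.521 Y174.366
G01 X25.446 Y168.184
G01 X40.371 Y174.366
G01 X46.553 Y189.291
M5
G00 X62.368 Y159.828
M3 S497
G01 X249.743 Y198.268 F2263
M5
G00 X207.107 Y96.808
M3 S497
G01 X19.345 Y24.132 F2263
M5
G00 X152.708 Y175.215
M3 S497
G01 X207.272 Y175.215 F2263
G01 X207.272 Y164.901
G01 X152.708 Y164.901
G01 X152.708 Y175.215
M5
G00 X134.811 Y209.236
M3 S497
G01 X138.686 Y207.030 F2263
G01 X139.378 Y202.624
G01 X136.365 Y199.337
G01 X131.916 Y199.643
G01 X129.381 Y203.312
G01 X130.670 Y207.581
G01 X134.811 Y209.236
M5
G00 X0.000 Y0.000

1 u = 1 mm; y_m = 252.053 − y.

[1] `<circle>` circle, #0000ff→score S497 F2263: (46.553,189.291) → (40.371,204.216) → (25.446,210.398) → (10.521,204.216) → (4.339,189.291) → (10.521,174.366) → (25.446,168.184) → (40.371,174.366) → (46.553,189.291) (closed)

[2] `<polyline>` line segment, #0000ff→score S497 F2263: (62.368,159.828) → (249.743,198.268)

[3] `<polyline>` line segment, #0000ff→score S497 F2263: (207.107,96.808) → (19.345,24.132)

[4] `<polygon>` rectangle, #0000ff→score S497 F2263: (152.708,175.215) → (207.272,175.215) → (207.272,164.901) → (152.708,164.901) → (152.708,175.215) (closed)

[5] `<path>` regular polygon, #0000ff→score S497 F2263: (134.811,209.236) → (138.686,207.030) → (139.378,202.624) → (136.365,199.337) → (131.916,199.643) → (129.381,203.312) → (130.670,207.581) → (134.811,209.236) (closed)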